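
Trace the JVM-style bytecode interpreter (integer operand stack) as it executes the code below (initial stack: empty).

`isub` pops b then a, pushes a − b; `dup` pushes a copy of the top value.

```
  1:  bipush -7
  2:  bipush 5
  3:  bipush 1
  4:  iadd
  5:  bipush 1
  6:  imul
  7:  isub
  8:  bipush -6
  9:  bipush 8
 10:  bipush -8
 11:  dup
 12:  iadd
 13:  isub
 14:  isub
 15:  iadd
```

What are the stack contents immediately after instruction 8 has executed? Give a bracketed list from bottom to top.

bipush -7 → [-7]
bipush 5  → [-7, 5]
bipush 1  → [-7, 5, 1]
iadd      → [-7, 6]
bipush 1  → [-7, 6, 1]
imul      → [-7, 6]
isub      → [-13]
bipush -6 → [-13, -6]

[-13, -6]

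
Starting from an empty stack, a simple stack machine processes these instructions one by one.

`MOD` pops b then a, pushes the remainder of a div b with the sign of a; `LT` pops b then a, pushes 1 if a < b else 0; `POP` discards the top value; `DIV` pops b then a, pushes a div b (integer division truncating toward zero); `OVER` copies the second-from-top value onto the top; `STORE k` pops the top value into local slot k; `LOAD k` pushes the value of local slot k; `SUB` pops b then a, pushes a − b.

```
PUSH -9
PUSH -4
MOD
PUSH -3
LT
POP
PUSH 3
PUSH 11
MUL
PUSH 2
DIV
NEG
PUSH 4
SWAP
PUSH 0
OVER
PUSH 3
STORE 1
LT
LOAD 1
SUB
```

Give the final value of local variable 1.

PUSH -9 -> -9
PUSH -4 -> -9 -4
MOD     -> -1
PUSH -3 -> -1 -3
LT      -> 0
POP     -> (empty)
PUSH 3  -> 3
PUSH 11 -> 3 11
MUL     -> 33
PUSH 2  -> 33 2
DIV     -> 16
NEG     -> -16
PUSH 4  -> -16 4
SWAP    -> 4 -16
PUSH 0  -> 4 -16 0
OVER    -> 4 -16 0 -16
PUSH 3  -> 4 -16 0 -16 3
STORE 1 -> 4 -16 0 -16
LT      -> 4 -16 0
LOAD 1  -> 4 -16 0 3
SUB     -> 4 -16 -3

3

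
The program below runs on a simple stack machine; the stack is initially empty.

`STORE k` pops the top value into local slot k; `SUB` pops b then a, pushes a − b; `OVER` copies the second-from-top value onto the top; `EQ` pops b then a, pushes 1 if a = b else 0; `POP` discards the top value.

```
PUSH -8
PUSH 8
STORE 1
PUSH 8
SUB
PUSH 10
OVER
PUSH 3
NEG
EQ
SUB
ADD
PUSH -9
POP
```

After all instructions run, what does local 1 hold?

8

PUSH -8 : -8
PUSH 8  : -8 8
STORE 1 : -8
PUSH 8  : -8 8
SUB     : -16
PUSH 10 : -16 10
OVER    : -16 10 -16
PUSH 3  : -16 10 -16 3
NEG     : -16 10 -16 -3
EQ      : -16 10 0
SUB     : -16 10
ADD     : -6
PUSH -9 : -6 -9
POP     : -6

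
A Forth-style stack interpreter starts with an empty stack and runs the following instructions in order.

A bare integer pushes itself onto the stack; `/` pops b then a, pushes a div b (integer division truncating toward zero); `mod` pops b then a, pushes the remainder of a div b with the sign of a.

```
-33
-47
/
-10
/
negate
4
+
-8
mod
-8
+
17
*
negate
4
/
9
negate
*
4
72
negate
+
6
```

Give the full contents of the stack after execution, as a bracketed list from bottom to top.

[-153, -68, 6]

-33    : [-33]
-47    : [-33, -47]
/      : [0]
-10    : [0, -10]
/      : [0]
negate : [0]
4      : [0, 4]
+      : [4]
-8     : [4, -8]
mod    : [4]
-8     : [4, -8]
+      : [-4]
17     : [-4, 17]
*      : [-68]
negate : [68]
4      : [68, 4]
/      : [17]
9      : [17, 9]
negate : [17, -9]
*      : [-153]
4      : [-153, 4]
72     : [-153, 4, 72]
negate : [-153, 4, -72]
+      : [-153, -68]
6      : [-153, -68, 6]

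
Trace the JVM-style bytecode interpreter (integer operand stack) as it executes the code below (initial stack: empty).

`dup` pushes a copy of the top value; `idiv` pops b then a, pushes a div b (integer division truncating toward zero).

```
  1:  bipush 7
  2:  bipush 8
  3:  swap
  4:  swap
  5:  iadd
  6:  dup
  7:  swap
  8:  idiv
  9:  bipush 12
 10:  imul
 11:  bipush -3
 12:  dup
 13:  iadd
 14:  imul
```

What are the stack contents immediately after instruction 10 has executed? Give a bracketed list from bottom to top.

bipush 7  : [7]
bipush 8  : [7, 8]
swap      : [8, 7]
swap      : [7, 8]
iadd      : [15]
dup       : [15, 15]
swap      : [15, 15]
idiv      : [1]
bipush 12 : [1, 12]
imul      : [12]

[12]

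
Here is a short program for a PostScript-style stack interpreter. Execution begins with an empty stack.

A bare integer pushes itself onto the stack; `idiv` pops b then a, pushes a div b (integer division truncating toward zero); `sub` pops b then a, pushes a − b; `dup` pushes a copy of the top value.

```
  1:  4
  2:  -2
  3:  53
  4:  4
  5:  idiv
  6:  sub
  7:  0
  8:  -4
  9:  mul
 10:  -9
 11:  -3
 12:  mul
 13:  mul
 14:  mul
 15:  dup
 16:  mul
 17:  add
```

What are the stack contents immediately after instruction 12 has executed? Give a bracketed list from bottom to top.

4    → 4
-2   → 4 -2
53   → 4 -2 53
4    → 4 -2 53 4
idiv → 4 -2 13
sub  → 4 -15
0    → 4 -15 0
-4   → 4 -15 0 -4
mul  → 4 -15 0
-9   → 4 -15 0 -9
-3   → 4 -15 0 -9 -3
mul  → 4 -15 0 27

[4, -15, 0, 27]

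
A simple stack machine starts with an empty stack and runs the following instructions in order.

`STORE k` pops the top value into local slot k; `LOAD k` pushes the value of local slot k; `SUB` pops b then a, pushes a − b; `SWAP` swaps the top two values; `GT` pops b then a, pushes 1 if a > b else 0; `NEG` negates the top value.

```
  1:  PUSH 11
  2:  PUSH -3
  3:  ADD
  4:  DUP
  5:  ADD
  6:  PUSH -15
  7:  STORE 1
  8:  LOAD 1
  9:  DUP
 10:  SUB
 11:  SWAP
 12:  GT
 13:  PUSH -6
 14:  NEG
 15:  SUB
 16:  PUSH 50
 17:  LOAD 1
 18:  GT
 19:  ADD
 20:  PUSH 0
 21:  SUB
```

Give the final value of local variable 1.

PUSH 11   11
PUSH -3   11 -3
ADD       8
DUP       8 8
ADD       16
PUSH -15  16 -15
STORE 1   16
LOAD 1    16 -15
DUP       16 -15 -15
SUB       16 0
SWAP      0 16
GT        0
PUSH -6   0 -6
NEG       0 6
SUB       -6
PUSH 50   -6 50
LOAD 1    -6 50 -15
GT        -6 1
ADD       -5
PUSH 0    -5 0
SUB       -5

-15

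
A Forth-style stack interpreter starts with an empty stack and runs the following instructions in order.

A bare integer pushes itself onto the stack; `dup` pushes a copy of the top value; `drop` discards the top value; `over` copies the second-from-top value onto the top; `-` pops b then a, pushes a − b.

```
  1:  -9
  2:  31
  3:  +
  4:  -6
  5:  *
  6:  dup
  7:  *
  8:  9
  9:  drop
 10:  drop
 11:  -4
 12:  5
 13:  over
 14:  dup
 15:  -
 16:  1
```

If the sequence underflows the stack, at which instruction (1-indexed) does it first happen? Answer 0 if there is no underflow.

-9    -9
31    -9 31
+     22
-6    22 -6
*     -132
dup   -132 -132
*     17424
9     17424 9
drop  17424
drop  (empty)
-4    -4
5     -4 5
over  -4 5 -4
dup   -4 5 -4 -4
-     -4 5 0
1     -4 5 0 1

0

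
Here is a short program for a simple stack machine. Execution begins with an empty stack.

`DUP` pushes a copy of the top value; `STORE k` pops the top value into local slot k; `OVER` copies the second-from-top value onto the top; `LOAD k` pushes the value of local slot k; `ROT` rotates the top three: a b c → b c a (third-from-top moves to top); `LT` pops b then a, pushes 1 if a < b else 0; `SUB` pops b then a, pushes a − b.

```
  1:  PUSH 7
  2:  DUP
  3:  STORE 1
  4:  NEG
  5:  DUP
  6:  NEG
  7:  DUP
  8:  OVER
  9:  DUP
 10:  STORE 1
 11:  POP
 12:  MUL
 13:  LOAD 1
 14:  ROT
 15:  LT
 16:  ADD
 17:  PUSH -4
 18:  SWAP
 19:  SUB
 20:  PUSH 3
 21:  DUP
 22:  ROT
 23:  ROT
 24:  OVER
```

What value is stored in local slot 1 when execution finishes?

PUSH 7   [7]
DUP      [7, 7]
STORE 1  [7]
NEG      [-7]
DUP      [-7, -7]
NEG      [-7, 7]
DUP      [-7, 7, 7]
OVER     [-7, 7, 7, 7]
DUP      [-7, 7, 7, 7, 7]
STORE 1  [-7, 7, 7, 7]
POP      [-7, 7, 7]
MUL      [-7, 49]
LOAD 1   [-7, 49, 7]
ROT      [49, 7, -7]
LT       [49, 0]
ADD      [49]
PUSH -4  [49, -4]
SWAP     [-4, 49]
SUB      [-53]
PUSH 3   [-53, 3]
DUP      [-53, 3, 3]
ROT      [3, 3, -53]
ROT      [3, -53, 3]
OVER     [3, -53, 3, -53]

7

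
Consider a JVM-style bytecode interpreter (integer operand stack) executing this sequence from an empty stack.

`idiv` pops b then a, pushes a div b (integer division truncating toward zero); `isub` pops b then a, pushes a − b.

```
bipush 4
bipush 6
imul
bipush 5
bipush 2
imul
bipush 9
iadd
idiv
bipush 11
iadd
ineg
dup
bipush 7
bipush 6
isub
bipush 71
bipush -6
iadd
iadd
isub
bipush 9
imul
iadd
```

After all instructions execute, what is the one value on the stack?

-714

bipush 4   4
bipush 6   4 6
imul       24
bipush 5   24 5
bipush 2   24 5 2
imul       24 10
bipush 9   24 10 9
iadd       24 19
idiv       1
bipush 11  1 11
iadd       12
ineg       -12
dup        -12 -12
bipush 7   -12 -12 7
bipush 6   -12 -12 7 6
isub       -12 -12 1
bipush 71  -12 -12 1 71
bipush -6  -12 -12 1 71 -6
iadd       -12 -12 1 65
iadd       -12 -12 66
isub       -12 -78
bipush 9   -12 -78 9
imul       -12 -702
iadd       -714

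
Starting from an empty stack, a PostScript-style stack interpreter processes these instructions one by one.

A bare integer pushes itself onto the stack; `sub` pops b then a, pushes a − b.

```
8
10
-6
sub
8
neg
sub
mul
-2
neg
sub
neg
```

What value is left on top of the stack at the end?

8    [8]
10   [8, 10]
-6   [8, 10, -6]
sub  [8, 16]
8    [8, 16, 8]
neg  [8, 16, -8]
sub  [8, 24]
mul  [192]
-2   [192, -2]
neg  [192, 2]
sub  [190]
neg  [-190]

-190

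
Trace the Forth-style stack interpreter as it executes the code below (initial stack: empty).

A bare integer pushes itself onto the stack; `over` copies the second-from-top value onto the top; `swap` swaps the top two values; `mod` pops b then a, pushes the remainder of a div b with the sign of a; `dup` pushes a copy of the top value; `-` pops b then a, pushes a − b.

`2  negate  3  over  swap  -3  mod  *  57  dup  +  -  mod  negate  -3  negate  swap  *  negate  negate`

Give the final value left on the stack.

2       2
negate  -2
3       -2 3
over    -2 3 -2
swap    -2 -2 3
-3      -2 -2 3 -3
mod     -2 -2 0
*       -2 0
57      -2 0 57
dup     -2 0 57 57
+       -2 0 114
-       -2 -114
mod     -2
negate  2
-3      2 -3
negate  2 3
swap    3 2
*       6
negate  -6
negate  6

6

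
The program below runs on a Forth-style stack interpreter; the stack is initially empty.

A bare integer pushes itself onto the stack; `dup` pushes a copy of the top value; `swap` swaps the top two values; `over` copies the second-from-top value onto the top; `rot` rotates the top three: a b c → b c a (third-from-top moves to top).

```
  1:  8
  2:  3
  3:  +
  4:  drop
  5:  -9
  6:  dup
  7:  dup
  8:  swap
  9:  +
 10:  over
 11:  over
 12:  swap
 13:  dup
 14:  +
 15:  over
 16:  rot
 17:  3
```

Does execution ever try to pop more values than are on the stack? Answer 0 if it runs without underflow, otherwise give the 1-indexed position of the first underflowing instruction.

0

8    → [8]
3    → [8, 3]
+    → [11]
drop → []
-9   → [-9]
dup  → [-9, -9]
dup  → [-9, -9, -9]
swap → [-9, -9, -9]
+    → [-9, -18]
over → [-9, -18, -9]
over → [-9, -18, -9, -18]
swap → [-9, -18, -18, -9]
dup  → [-9, -18, -18, -9, -9]
+    → [-9, -18, -18, -18]
over → [-9, -18, -18, -18, -18]
rot  → [-9, -18, -18, -18, -18]
3    → [-9, -18, -18, -18, -18, 3]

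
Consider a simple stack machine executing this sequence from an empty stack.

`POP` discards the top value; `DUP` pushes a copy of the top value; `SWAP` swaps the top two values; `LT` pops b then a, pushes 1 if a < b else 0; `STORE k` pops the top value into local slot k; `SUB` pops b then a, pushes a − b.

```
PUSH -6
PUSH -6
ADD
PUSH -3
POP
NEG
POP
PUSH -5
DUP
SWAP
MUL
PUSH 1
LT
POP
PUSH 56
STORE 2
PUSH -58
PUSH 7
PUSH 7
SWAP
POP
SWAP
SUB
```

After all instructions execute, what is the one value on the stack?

65

PUSH -6  -> [-6]
PUSH -6  -> [-6, -6]
ADD      -> [-12]
PUSH -3  -> [-12, -3]
POP      -> [-12]
NEG      -> [12]
POP      -> []
PUSH -5  -> [-5]
DUP      -> [-5, -5]
SWAP     -> [-5, -5]
MUL      -> [25]
PUSH 1   -> [25, 1]
LT       -> [0]
POP      -> []
PUSH 56  -> [56]
STORE 2  -> []
PUSH -58 -> [-58]
PUSH 7   -> [-58, 7]
PUSH 7   -> [-58, 7, 7]
SWAP     -> [-58, 7, 7]
POP      -> [-58, 7]
SWAP     -> [7, -58]
SUB      -> [65]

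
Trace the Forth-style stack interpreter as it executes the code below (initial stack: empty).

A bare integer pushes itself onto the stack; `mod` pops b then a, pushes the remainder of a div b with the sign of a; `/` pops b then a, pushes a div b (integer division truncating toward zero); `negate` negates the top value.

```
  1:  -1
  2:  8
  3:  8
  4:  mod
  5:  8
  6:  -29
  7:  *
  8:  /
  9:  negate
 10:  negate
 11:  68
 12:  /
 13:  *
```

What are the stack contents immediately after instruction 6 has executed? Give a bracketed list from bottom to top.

-1  -> [-1]
8   -> [-1, 8]
8   -> [-1, 8, 8]
mod -> [-1, 0]
8   -> [-1, 0, 8]
-29 -> [-1, 0, 8, -29]

[-1, 0, 8, -29]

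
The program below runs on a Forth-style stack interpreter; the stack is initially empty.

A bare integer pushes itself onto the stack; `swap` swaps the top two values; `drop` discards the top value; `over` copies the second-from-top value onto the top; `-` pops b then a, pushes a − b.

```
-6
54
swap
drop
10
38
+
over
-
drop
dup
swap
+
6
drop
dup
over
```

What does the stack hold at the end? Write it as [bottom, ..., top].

-6   -> -6
54   -> -6 54
swap -> 54 -6
drop -> 54
10   -> 54 10
38   -> 54 10 38
+    -> 54 48
over -> 54 48 54
-    -> 54 -6
drop -> 54
dup  -> 54 54
swap -> 54 54
+    -> 108
6    -> 108 6
drop -> 108
dup  -> 108 108
over -> 108 108 108

[108, 108, 108]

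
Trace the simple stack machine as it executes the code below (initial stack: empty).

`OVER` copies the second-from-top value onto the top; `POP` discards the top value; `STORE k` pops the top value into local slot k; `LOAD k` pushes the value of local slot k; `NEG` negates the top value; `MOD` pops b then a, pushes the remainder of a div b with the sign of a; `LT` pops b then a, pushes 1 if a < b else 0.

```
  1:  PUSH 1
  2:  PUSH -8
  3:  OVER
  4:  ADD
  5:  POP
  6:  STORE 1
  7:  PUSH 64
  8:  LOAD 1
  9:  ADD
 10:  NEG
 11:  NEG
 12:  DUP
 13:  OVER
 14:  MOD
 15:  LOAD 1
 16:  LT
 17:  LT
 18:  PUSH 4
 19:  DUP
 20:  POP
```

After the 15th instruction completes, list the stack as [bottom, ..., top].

PUSH 1  -> 1
PUSH -8 -> 1 -8
OVER    -> 1 -8 1
ADD     -> 1 -7
POP     -> 1
STORE 1 -> (empty)
PUSH 64 -> 64
LOAD 1  -> 64 1
ADD     -> 65
NEG     -> -65
NEG     -> 65
DUP     -> 65 65
OVER    -> 65 65 65
MOD     -> 65 0
LOAD 1  -> 65 0 1

[65, 0, 1]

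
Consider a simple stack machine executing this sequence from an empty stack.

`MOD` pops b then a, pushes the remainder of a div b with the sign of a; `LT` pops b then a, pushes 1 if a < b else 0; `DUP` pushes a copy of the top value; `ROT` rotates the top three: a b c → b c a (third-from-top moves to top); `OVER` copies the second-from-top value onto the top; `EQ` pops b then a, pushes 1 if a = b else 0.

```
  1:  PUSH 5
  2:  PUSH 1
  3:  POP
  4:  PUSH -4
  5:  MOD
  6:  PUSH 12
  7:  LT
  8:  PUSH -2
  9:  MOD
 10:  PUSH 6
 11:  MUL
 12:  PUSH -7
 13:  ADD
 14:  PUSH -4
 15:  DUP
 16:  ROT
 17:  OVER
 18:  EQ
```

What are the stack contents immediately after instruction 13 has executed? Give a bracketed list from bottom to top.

PUSH 5  → 5
PUSH 1  → 5 1
POP     → 5
PUSH -4 → 5 -4
MOD     → 1
PUSH 12 → 1 12
LT      → 1
PUSH -2 → 1 -2
MOD     → 1
PUSH 6  → 1 6
MUL     → 6
PUSH -7 → 6 -7
ADD     → -1

[-1]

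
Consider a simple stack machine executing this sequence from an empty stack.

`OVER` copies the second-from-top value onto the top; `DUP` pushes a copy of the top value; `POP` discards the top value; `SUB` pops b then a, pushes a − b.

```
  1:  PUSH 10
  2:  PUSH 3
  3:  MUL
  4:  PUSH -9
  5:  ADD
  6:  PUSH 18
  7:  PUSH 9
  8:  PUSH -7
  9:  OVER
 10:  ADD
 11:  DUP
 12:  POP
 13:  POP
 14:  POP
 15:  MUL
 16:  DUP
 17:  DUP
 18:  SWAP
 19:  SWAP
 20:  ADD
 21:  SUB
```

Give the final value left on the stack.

-378

PUSH 10  [10]
PUSH 3   [10, 3]
MUL      [30]
PUSH -9  [30, -9]
ADD      [21]
PUSH 18  [21, 18]
PUSH 9   [21, 18, 9]
PUSH -7  [21, 18, 9, -7]
OVER     [21, 18, 9, -7, 9]
ADD      [21, 18, 9, 2]
DUP      [21, 18, 9, 2, 2]
POP      [21, 18, 9, 2]
POP      [21, 18, 9]
POP      [21, 18]
MUL      [378]
DUP      [378, 378]
DUP      [378, 378, 378]
SWAP     [378, 378, 378]
SWAP     [378, 378, 378]
ADD      [378, 756]
SUB      [-378]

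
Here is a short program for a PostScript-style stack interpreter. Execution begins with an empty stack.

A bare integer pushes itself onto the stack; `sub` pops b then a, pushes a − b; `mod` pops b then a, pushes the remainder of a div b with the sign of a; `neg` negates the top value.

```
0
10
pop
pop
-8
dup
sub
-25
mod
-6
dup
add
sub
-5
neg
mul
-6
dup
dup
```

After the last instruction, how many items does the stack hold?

4

0   : 0
10  : 0 10
pop : 0
pop : (empty)
-8  : -8
dup : -8 -8
sub : 0
-25 : 0 -25
mod : 0
-6  : 0 -6
dup : 0 -6 -6
add : 0 -12
sub : 12
-5  : 12 -5
neg : 12 5
mul : 60
-6  : 60 -6
dup : 60 -6 -6
dup : 60 -6 -6 -6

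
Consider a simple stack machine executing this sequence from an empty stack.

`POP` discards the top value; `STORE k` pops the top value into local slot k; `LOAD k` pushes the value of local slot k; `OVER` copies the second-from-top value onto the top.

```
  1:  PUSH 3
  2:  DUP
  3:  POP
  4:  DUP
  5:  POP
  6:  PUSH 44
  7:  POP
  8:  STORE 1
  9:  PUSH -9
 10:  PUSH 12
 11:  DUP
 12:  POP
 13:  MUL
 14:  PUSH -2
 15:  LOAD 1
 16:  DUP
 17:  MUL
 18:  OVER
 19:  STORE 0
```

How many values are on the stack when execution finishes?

3

PUSH 3  : 3
DUP     : 3 3
POP     : 3
DUP     : 3 3
POP     : 3
PUSH 44 : 3 44
POP     : 3
STORE 1 : (empty)
PUSH -9 : -9
PUSH 12 : -9 12
DUP     : -9 12 12
POP     : -9 12
MUL     : -108
PUSH -2 : -108 -2
LOAD 1  : -108 -2 3
DUP     : -108 -2 3 3
MUL     : -108 -2 9
OVER    : -108 -2 9 -2
STORE 0 : -108 -2 9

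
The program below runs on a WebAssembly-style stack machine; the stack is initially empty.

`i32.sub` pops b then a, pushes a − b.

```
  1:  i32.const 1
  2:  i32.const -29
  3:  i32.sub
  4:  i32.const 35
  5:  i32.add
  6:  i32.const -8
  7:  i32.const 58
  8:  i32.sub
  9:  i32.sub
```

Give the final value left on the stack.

131

i32.const 1   -> 1
i32.const -29 -> 1 -29
i32.sub       -> 30
i32.const 35  -> 30 35
i32.add       -> 65
i32.const -8  -> 65 -8
i32.const 58  -> 65 -8 58
i32.sub       -> 65 -66
i32.sub       -> 131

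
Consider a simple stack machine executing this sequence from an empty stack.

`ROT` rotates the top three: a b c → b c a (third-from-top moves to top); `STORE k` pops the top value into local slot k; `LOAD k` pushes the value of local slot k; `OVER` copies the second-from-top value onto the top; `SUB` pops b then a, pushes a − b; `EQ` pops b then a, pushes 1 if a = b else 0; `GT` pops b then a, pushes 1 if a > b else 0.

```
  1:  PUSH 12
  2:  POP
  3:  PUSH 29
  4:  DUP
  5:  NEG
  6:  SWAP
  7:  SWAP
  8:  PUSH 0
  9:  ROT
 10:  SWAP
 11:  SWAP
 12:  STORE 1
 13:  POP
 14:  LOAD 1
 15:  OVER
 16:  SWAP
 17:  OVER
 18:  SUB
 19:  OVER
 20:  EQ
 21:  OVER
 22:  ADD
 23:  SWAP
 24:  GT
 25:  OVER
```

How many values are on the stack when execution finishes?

PUSH 12 → [12]
POP     → []
PUSH 29 → [29]
DUP     → [29, 29]
NEG     → [29, -29]
SWAP    → [-29, 29]
SWAP    → [29, -29]
PUSH 0  → [29, -29, 0]
ROT     → [-29, 0, 29]
SWAP    → [-29, 29, 0]
SWAP    → [-29, 0, 29]
STORE 1 → [-29, 0]
POP     → [-29]
LOAD 1  → [-29, 29]
OVER    → [-29, 29, -29]
SWAP    → [-29, -29, 29]
OVER    → [-29, -29, 29, -29]
SUB     → [-29, -29, 58]
OVER    → [-29, -29, 58, -29]
EQ      → [-29, -29, 0]
OVER    → [-29, -29, 0, -29]
ADD     → [-29, -29, -29]
SWAP    → [-29, -29, -29]
GT      → [-29, 0]
OVER    → [-29, 0, -29]

3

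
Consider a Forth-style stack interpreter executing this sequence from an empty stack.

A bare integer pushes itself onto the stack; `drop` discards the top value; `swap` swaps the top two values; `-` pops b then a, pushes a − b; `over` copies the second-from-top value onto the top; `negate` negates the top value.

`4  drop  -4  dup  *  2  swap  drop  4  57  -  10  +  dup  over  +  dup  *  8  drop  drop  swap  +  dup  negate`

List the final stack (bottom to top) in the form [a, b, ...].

[-41, 41]

4      → 4
drop   → (empty)
-4     → -4
dup    → -4 -4
*      → 16
2      → 16 2
swap   → 2 16
drop   → 2
4      → 2 4
57     → 2 4 57
-      → 2 -53
10     → 2 -53 10
+      → 2 -43
dup    → 2 -43 -43
over   → 2 -43 -43 -43
+      → 2 -43 -86
dup    → 2 -43 -86 -86
*      → 2 -43 7396
8      → 2 -43 7396 8
drop   → 2 -43 7396
drop   → 2 -43
swap   → -43 2
+      → -41
dup    → -41 -41
negate → -41 41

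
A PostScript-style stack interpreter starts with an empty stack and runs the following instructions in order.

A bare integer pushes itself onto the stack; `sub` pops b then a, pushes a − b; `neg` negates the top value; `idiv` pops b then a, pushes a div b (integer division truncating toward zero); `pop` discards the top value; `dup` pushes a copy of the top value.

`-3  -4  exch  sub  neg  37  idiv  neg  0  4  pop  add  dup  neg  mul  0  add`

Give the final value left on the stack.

-3   : -3
-4   : -3 -4
exch : -4 -3
sub  : -1
neg  : 1
37   : 1 37
idiv : 0
neg  : 0
0    : 0 0
4    : 0 0 4
pop  : 0 0
add  : 0
dup  : 0 0
neg  : 0 0
mul  : 0
0    : 0 0
add  : 0

0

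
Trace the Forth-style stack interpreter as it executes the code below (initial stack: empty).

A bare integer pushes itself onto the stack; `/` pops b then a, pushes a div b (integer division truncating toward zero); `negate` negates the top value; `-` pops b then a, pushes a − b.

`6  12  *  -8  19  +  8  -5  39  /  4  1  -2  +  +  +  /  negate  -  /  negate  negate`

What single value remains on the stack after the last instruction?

6       6
12      6 12
*       72
-8      72 -8
19      72 -8 19
+       72 11
8       72 11 8
-5      72 11 8 -5
39      72 11 8 -5 39
/       72 11 8 0
4       72 11 8 0 4
1       72 11 8 0 4 1
-2      72 11 8 0 4 1 -2
+       72 11 8 0 4 -1
+       72 11 8 0 3
+       72 11 8 3
/       72 11 2
negate  72 11 -2
-       72 13
/       5
negate  -5
negate  5

5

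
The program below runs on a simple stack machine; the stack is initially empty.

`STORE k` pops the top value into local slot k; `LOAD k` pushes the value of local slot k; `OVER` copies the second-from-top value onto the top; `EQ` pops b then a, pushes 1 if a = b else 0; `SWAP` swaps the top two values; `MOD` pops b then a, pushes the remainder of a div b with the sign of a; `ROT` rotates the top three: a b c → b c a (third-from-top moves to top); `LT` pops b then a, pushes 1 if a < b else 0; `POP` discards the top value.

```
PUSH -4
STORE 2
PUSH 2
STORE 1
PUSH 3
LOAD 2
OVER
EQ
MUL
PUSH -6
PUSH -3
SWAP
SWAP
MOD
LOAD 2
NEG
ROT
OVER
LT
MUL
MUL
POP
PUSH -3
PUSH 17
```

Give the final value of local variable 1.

2

PUSH -4  [-4]
STORE 2  []
PUSH 2   [2]
STORE 1  []
PUSH 3   [3]
LOAD 2   [3, -4]
OVER     [3, -4, 3]
EQ       [3, 0]
MUL      [0]
PUSH -6  [0, -6]
PUSH -3  [0, -6, -3]
SWAP     [0, -3, -6]
SWAP     [0, -6, -3]
MOD      [0, 0]
LOAD 2   [0, 0, -4]
NEG      [0, 0, 4]
ROT      [0, 4, 0]
OVER     [0, 4, 0, 4]
LT       [0, 4, 1]
MUL      [0, 4]
MUL      [0]
POP      []
PUSH -3  [-3]
PUSH 17  [-3, 17]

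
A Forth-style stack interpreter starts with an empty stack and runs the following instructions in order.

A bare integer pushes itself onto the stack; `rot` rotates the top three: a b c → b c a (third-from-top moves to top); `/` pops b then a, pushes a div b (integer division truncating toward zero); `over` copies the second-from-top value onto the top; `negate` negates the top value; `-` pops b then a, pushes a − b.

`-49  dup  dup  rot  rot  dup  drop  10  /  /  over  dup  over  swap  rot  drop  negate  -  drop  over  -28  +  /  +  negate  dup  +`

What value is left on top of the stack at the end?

98

-49    : -49
dup    : -49 -49
dup    : -49 -49 -49
rot    : -49 -49 -49
rot    : -49 -49 -49
dup    : -49 -49 -49 -49
drop   : -49 -49 -49
10     : -49 -49 -49 10
/      : -49 -49 -4
/      : -49 12
over   : -49 12 -49
dup    : -49 12 -49 -49
over   : -49 12 -49 -49 -49
swap   : -49 12 -49 -49 -49
rot    : -49 12 -49 -49 -49
drop   : -49 12 -49 -49
negate : -49 12 -49 49
-      : -49 12 -98
drop   : -49 12
over   : -49 12 -49
-28    : -49 12 -49 -28
+      : -49 12 -77
/      : -49 0
+      : -49
negate : 49
dup    : 49 49
+      : 98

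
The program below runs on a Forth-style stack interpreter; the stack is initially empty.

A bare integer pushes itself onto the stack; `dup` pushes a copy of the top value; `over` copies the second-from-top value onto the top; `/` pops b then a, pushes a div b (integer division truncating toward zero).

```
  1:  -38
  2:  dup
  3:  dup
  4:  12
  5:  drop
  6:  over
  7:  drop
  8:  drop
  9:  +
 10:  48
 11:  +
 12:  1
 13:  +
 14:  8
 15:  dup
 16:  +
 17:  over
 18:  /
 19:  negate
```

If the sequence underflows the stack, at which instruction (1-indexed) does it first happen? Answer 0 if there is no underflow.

-38     -38
dup     -38 -38
dup     -38 -38 -38
12      -38 -38 -38 12
drop    -38 -38 -38
over    -38 -38 -38 -38
drop    -38 -38 -38
drop    -38 -38
+       -76
48      -76 48
+       -28
1       -28 1
+       -27
8       -27 8
dup     -27 8 8
+       -27 16
over    -27 16 -27
/       -27 0
negate  -27 0

0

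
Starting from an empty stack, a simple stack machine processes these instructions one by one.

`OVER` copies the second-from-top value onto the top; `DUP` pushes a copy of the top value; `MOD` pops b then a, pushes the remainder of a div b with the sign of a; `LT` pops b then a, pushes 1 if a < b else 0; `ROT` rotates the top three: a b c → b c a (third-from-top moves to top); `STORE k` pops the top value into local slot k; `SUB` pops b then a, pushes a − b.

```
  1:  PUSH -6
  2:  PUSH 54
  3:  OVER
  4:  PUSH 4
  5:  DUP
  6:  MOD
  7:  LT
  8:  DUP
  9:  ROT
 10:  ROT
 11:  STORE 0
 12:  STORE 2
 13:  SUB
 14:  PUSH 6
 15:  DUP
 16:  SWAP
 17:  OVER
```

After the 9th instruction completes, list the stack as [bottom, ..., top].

[-6, 1, 1, 54]

PUSH -6 → [-6]
PUSH 54 → [-6, 54]
OVER    → [-6, 54, -6]
PUSH 4  → [-6, 54, -6, 4]
DUP     → [-6, 54, -6, 4, 4]
MOD     → [-6, 54, -6, 0]
LT      → [-6, 54, 1]
DUP     → [-6, 54, 1, 1]
ROT     → [-6, 1, 1, 54]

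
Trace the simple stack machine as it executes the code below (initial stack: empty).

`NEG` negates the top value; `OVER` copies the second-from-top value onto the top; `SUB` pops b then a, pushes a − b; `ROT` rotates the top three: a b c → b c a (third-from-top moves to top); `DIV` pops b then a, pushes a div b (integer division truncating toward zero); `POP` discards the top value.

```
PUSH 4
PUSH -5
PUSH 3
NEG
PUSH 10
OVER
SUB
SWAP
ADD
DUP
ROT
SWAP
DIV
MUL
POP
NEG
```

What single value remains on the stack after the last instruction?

-4

PUSH 4  : [4]
PUSH -5 : [4, -5]
PUSH 3  : [4, -5, 3]
NEG     : [4, -5, -3]
PUSH 10 : [4, -5, -3, 10]
OVER    : [4, -5, -3, 10, -3]
SUB     : [4, -5, -3, 13]
SWAP    : [4, -5, 13, -3]
ADD     : [4, -5, 10]
DUP     : [4, -5, 10, 10]
ROT     : [4, 10, 10, -5]
SWAP    : [4, 10, -5, 10]
DIV     : [4, 10, 0]
MUL     : [4, 0]
POP     : [4]
NEG     : [-4]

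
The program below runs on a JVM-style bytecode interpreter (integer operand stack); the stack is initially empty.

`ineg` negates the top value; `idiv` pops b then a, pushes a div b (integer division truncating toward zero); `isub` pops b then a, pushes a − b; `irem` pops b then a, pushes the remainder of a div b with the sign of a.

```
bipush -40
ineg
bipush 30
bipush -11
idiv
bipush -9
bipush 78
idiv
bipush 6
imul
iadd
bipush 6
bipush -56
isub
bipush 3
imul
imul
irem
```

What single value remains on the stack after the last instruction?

40

bipush -40 -> [-40]
ineg       -> [40]
bipush 30  -> [40, 30]
bipush -11 -> [40, 30, -11]
idiv       -> [40, -2]
bipush -9  -> [40, -2, -9]
bipush 78  -> [40, -2, -9, 78]
idiv       -> [40, -2, 0]
bipush 6   -> [40, -2, 0, 6]
imul       -> [40, -2, 0]
iadd       -> [40, -2]
bipush 6   -> [40, -2, 6]
bipush -56 -> [40, -2, 6, -56]
isub       -> [40, -2, 62]
bipush 3   -> [40, -2, 62, 3]
imul       -> [40, -2, 186]
imul       -> [40, -372]
irem       -> [40]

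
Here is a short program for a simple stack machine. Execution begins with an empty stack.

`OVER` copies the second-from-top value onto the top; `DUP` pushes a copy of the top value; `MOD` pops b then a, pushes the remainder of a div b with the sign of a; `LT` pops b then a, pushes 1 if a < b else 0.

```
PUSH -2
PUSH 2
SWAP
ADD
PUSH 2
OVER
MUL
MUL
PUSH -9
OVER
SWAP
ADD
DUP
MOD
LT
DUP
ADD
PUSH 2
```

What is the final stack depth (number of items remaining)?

2

PUSH -2 : [-2]
PUSH 2  : [-2, 2]
SWAP    : [2, -2]
ADD     : [0]
PUSH 2  : [0, 2]
OVER    : [0, 2, 0]
MUL     : [0, 0]
MUL     : [0]
PUSH -9 : [0, -9]
OVER    : [0, -9, 0]
SWAP    : [0, 0, -9]
ADD     : [0, -9]
DUP     : [0, -9, -9]
MOD     : [0, 0]
LT      : [0]
DUP     : [0, 0]
ADD     : [0]
PUSH 2  : [0, 2]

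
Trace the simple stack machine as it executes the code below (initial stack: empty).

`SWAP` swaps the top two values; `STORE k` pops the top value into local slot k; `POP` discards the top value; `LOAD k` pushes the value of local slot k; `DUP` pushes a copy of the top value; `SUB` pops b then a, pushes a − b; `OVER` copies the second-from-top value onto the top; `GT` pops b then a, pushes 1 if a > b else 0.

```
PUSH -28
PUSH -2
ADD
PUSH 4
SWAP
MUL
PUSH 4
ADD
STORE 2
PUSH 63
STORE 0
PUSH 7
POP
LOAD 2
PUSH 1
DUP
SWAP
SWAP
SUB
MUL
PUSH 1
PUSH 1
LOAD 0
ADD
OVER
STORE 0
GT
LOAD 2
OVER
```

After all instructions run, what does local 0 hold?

PUSH -28 -> [-28]
PUSH -2  -> [-28, -2]
ADD      -> [-30]
PUSH 4   -> [-30, 4]
SWAP     -> [4, -30]
MUL      -> [-120]
PUSH 4   -> [-120, 4]
ADD      -> [-116]
STORE 2  -> []
PUSH 63  -> [63]
STORE 0  -> []
PUSH 7   -> [7]
POP      -> []
LOAD 2   -> [-116]
PUSH 1   -> [-116, 1]
DUP      -> [-116, 1, 1]
SWAP     -> [-116, 1, 1]
SWAP     -> [-116, 1, 1]
SUB      -> [-116, 0]
MUL      -> [0]
PUSH 1   -> [0, 1]
PUSH 1   -> [0, 1, 1]
LOAD 0   -> [0, 1, 1, 63]
ADD      -> [0, 1, 64]
OVER     -> [0, 1, 64, 1]
STORE 0  -> [0, 1, 64]
GT       -> [0, 0]
LOAD 2   -> [0, 0, -116]
OVER     -> [0, 0, -116, 0]

1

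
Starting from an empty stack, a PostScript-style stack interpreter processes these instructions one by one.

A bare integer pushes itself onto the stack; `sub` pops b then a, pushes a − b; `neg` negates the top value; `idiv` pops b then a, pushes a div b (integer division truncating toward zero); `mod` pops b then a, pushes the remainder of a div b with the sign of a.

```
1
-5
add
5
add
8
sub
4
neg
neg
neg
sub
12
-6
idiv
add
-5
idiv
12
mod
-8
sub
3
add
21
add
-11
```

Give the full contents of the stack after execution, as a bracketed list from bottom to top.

[33, -11]

1    -> [1]
-5   -> [1, -5]
add  -> [-4]
5    -> [-4, 5]
add  -> [1]
8    -> [1, 8]
sub  -> [-7]
4    -> [-7, 4]
neg  -> [-7, -4]
neg  -> [-7, 4]
neg  -> [-7, -4]
sub  -> [-3]
12   -> [-3, 12]
-6   -> [-3, 12, -6]
idiv -> [-3, -2]
add  -> [-5]
-5   -> [-5, -5]
idiv -> [1]
12   -> [1, 12]
mod  -> [1]
-8   -> [1, -8]
sub  -> [9]
3    -> [9, 3]
add  -> [12]
21   -> [12, 21]
add  -> [33]
-11  -> [33, -11]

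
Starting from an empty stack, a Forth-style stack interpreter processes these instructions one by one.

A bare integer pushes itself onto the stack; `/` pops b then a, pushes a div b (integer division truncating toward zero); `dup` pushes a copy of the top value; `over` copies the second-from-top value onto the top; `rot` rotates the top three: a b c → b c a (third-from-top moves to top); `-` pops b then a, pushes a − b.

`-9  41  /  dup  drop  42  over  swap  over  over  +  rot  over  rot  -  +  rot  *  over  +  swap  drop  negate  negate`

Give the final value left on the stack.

-9     → [-9]
41     → [-9, 41]
/      → [0]
dup    → [0, 0]
drop   → [0]
42     → [0, 42]
over   → [0, 42, 0]
swap   → [0, 0, 42]
over   → [0, 0, 42, 0]
over   → [0, 0, 42, 0, 42]
+      → [0, 0, 42, 42]
rot    → [0, 42, 42, 0]
over   → [0, 42, 42, 0, 42]
rot    → [0, 42, 0, 42, 42]
-      → [0, 42, 0, 0]
+      → [0, 42, 0]
rot    → [42, 0, 0]
*      → [42, 0]
over   → [42, 0, 42]
+      → [42, 42]
swap   → [42, 42]
drop   → [42]
negate → [-42]
negate → [42]

42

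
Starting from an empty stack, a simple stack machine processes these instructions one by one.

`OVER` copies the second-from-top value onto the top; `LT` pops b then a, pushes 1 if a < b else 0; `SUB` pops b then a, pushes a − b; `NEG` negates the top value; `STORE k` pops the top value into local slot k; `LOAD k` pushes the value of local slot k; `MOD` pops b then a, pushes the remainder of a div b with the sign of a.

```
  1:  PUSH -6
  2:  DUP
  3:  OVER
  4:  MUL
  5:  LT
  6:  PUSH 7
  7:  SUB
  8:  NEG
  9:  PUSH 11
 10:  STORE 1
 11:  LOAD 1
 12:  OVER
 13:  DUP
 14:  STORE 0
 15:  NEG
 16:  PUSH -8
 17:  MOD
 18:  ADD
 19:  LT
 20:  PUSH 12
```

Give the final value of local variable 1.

PUSH -6 → -6
DUP     → -6 -6
OVER    → -6 -6 -6
MUL     → -6 36
LT      → 1
PUSH 7  → 1 7
SUB     → -6
NEG     → 6
PUSH 11 → 6 11
STORE 1 → 6
LOAD 1  → 6 11
OVER    → 6 11 6
DUP     → 6 11 6 6
STORE 0 → 6 11 6
NEG     → 6 11 -6
PUSH -8 → 6 11 -6 -8
MOD     → 6 11 -6
ADD     → 6 5
LT      → 0
PUSH 12 → 0 12

11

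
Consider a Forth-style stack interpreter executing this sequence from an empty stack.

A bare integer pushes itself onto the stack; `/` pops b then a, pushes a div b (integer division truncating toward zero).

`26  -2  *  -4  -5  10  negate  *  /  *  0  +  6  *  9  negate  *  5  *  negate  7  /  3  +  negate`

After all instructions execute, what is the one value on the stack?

-3

26     -> 26
-2     -> 26 -2
*      -> -52
-4     -> -52 -4
-5     -> -52 -4 -5
10     -> -52 -4 -5 10
negate -> -52 -4 -5 -10
*      -> -52 -4 50
/      -> -52 0
*      -> 0
0      -> 0 0
+      -> 0
6      -> 0 6
*      -> 0
9      -> 0 9
negate -> 0 -9
*      -> 0
5      -> 0 5
*      -> 0
negate -> 0
7      -> 0 7
/      -> 0
3      -> 0 3
+      -> 3
negate -> -3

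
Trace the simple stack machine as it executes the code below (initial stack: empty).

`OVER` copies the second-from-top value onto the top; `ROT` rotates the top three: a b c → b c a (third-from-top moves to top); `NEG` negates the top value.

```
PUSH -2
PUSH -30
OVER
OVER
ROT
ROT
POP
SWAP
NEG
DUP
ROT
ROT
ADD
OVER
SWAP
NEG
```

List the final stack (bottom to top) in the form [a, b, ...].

PUSH -2  : -2
PUSH -30 : -2 -30
OVER     : -2 -30 -2
OVER     : -2 -30 -2 -30
ROT      : -2 -2 -30 -30
ROT      : -2 -30 -30 -2
POP      : -2 -30 -30
SWAP     : -2 -30 -30
NEG      : -2 -30 30
DUP      : -2 -30 30 30
ROT      : -2 30 30 -30
ROT      : -2 30 -30 30
ADD      : -2 30 0
OVER     : -2 30 0 30
SWAP     : -2 30 30 0
NEG      : -2 30 30 0

[-2, 30, 30, 0]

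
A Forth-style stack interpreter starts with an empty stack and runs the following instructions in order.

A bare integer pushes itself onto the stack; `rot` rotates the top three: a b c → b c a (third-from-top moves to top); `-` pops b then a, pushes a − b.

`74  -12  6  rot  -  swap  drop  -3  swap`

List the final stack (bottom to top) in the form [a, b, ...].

[-3, -68]

74    [74]
-12   [74, -12]
6     [74, -12, 6]
rot   [-12, 6, 74]
-     [-12, -68]
swap  [-68, -12]
drop  [-68]
-3    [-68, -3]
swap  [-3, -68]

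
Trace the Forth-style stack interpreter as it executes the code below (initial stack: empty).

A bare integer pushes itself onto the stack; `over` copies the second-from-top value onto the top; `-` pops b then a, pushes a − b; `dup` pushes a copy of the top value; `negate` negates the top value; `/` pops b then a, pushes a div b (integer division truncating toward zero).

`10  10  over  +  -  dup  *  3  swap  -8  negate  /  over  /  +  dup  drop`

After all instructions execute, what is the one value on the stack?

10     -> [10]
10     -> [10, 10]
over   -> [10, 10, 10]
+      -> [10, 20]
-      -> [-10]
dup    -> [-10, -10]
*      -> [100]
3      -> [100, 3]
swap   -> [3, 100]
-8     -> [3, 100, -8]
negate -> [3, 100, 8]
/      -> [3, 12]
over   -> [3, 12, 3]
/      -> [3, 4]
+      -> [7]
dup    -> [7, 7]
drop   -> [7]

7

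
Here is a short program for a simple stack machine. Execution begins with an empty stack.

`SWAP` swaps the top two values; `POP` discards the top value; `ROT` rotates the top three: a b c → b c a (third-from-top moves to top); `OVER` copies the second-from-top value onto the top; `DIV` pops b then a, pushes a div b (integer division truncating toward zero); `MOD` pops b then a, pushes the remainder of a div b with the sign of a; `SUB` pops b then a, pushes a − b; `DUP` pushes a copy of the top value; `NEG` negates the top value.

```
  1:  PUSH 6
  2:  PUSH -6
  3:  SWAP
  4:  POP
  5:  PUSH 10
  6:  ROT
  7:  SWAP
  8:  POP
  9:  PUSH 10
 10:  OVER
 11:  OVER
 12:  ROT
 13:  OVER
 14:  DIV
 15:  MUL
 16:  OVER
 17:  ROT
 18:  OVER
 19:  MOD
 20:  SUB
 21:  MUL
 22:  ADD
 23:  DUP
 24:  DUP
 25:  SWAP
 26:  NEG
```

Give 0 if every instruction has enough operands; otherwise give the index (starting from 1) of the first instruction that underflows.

6

PUSH 6  → 6
PUSH -6 → 6 -6
SWAP    → -6 6
POP     → -6
PUSH 10 → -6 10
ROT  — needs 3 operands, stack has 2 → underflow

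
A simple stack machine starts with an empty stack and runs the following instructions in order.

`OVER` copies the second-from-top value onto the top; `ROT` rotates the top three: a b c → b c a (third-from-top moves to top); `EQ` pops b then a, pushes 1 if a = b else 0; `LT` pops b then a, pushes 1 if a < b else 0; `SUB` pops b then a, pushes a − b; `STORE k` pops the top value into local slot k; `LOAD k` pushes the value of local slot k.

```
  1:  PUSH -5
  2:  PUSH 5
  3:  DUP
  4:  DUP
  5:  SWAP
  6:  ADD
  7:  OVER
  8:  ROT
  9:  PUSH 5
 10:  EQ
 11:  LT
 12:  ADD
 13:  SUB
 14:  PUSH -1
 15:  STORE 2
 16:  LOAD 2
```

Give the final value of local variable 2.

PUSH -5 → [-5]
PUSH 5  → [-5, 5]
DUP     → [-5, 5, 5]
DUP     → [-5, 5, 5, 5]
SWAP    → [-5, 5, 5, 5]
ADD     → [-5, 5, 10]
OVER    → [-5, 5, 10, 5]
ROT     → [-5, 10, 5, 5]
PUSH 5  → [-5, 10, 5, 5, 5]
EQ      → [-5, 10, 5, 1]
LT      → [-5, 10, 0]
ADD     → [-5, 10]
SUB     → [-15]
PUSH -1 → [-15, -1]
STORE 2 → [-15]
LOAD 2  → [-15, -1]

-1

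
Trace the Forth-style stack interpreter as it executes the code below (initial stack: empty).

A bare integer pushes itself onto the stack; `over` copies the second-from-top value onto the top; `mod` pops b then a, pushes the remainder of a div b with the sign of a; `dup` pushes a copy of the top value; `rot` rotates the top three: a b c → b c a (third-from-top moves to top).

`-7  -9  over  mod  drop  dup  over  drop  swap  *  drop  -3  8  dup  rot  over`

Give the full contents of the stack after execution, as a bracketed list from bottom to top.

[8, 8, -3, 8]

-7   → [-7]
-9   → [-7, -9]
over → [-7, -9, -7]
mod  → [-7, -2]
drop → [-7]
dup  → [-7, -7]
over → [-7, -7, -7]
drop → [-7, -7]
swap → [-7, -7]
*    → [49]
drop → []
-3   → [-3]
8    → [-3, 8]
dup  → [-3, 8, 8]
rot  → [8, 8, -3]
over → [8, 8, -3, 8]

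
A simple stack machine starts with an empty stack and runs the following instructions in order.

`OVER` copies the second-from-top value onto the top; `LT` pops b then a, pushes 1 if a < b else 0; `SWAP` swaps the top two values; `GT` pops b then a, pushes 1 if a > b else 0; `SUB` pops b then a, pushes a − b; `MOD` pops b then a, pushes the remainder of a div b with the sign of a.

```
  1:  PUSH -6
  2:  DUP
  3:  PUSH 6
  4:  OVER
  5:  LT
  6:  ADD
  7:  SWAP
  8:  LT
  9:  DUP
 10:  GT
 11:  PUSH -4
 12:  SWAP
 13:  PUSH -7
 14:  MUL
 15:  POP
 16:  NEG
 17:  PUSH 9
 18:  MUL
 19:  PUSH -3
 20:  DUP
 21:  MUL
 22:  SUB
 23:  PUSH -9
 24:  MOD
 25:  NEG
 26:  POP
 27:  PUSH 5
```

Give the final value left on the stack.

5

PUSH -6  -6
DUP      -6 -6
PUSH 6   -6 -6 6
OVER     -6 -6 6 -6
LT       -6 -6 0
ADD      -6 -6
SWAP     -6 -6
LT       0
DUP      0 0
GT       0
PUSH -4  0 -4
SWAP     -4 0
PUSH -7  -4 0 -7
MUL      -4 0
POP      -4
NEG      4
PUSH 9   4 9
MUL      36
PUSH -3  36 -3
DUP      36 -3 -3
MUL      36 9
SUB      27
PUSH -9  27 -9
MOD      0
NEG      0
POP      (empty)
PUSH 5   5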